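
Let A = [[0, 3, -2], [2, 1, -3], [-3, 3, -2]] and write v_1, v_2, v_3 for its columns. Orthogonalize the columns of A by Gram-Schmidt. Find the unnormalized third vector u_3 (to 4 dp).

u_3 = (0.9545, -0.9545, -0.6364)

v_1 = (0, 2, -3); ‖v_1‖ = 3.6056, so e_1 = (0.0000, 0.5547, -0.8321).
e_1·v_2 = 0.0000·3 + 0.5547·1 + (-0.8321)·3 = -1.9415.
u_2 = v_2 + 1.9415·e_1 = (3.0000, 2.0769, 1.3846).
‖u_2‖ = 3.9027, so e_2 = (0.7687, 0.5322, 0.3548).
e_1·v_3 = 0.0000·(-2) + 0.5547·(-3) + (-0.8321)·(-2) = 0.0000; e_2·v_3 = 0.7687·(-2) + 0.5322·(-3) + 0.3548·(-2) = -3.8435.
u_3 = v_3 + 0.0000·e_1 + 3.8435·e_2 = (0.9545, -0.9545, -0.6364).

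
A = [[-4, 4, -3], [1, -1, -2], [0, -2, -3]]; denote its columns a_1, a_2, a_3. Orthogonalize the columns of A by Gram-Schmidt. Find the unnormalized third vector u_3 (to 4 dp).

a_1 = (-4, 1, 0); ‖a_1‖ = 4.1231, so e_1 = (-0.9701, 0.2425, 0.0000).
e_1·a_2 = (-0.9701)·4 + 0.2425·(-1) + 0.0000·(-2) = -4.1231.
u_2 = a_2 + 4.1231·e_1 = (0.0000, 0.0000, -2.0000).
‖u_2‖ = 2.0000, so e_2 = (0.0000, 0.0000, -1.0000).
e_1·a_3 = (-0.9701)·(-3) + 0.2425·(-2) + 0.0000·(-3) = 2.4254; e_2·a_3 = 0.0000·(-3) + 0.0000·(-2) + (-1.0000)·(-3) = 3.0000.
u_3 = a_3 − 2.4254·e_1 − 3.0000·e_2 = (-0.6471, -2.5882, 0.0000).

u_3 = (-0.6471, -2.5882, 0.0000)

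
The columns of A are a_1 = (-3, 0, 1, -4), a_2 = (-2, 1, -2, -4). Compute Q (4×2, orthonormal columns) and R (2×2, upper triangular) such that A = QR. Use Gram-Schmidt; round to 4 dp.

Q = [[-0.5883, 0.0992], [0.0000, 0.3225], [0.1961, -0.8931], [-0.7845, -0.2977]], R = [[5.0990, 3.9223], [0.0000, 3.1009]]

e_1 = a_1/‖a_1‖ = (-3, 0, 1, -4)/5.0990 = (-0.5883, 0.0000, 0.1961, -0.7845).
r_{12} = e_1·a_2 = 3.9223.
u_2 = a_2 − 3.9223·e_1 = (0.3077, 1.0000, -2.7692, -0.9231).
‖u_2‖ = 3.1009, so e_2 = (0.0992, 0.3225, -0.8931, -0.2977).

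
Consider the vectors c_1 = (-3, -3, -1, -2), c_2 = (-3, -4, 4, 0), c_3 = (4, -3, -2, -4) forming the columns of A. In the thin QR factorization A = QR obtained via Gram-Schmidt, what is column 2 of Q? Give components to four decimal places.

q_2 = (-0.1468, -0.3343, 0.8887, 0.2772)

c_1 = (-3, -3, -1, -2); ‖c_1‖ = 4.7958, so q_1 = (-0.6255, -0.6255, -0.2085, -0.4170).
q_1·c_2 = (-0.6255)·(-3) + (-0.6255)·(-4) + (-0.2085)·4 + (-0.4170)·0 = 3.5447.
u_2 = c_2 − 3.5447·q_1 = (-0.7826, -1.7826, 4.7391, 1.4783).
‖u_2‖ = 5.3324, so q_2 = (-0.1468, -0.3343, 0.8887, 0.2772).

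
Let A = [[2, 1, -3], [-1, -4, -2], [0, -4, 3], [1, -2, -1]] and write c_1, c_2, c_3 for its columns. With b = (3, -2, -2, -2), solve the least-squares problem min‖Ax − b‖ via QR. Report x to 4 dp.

c_1 = (2, -1, 0, 1); ‖c_1‖ = 2.4495, so e_1 = (0.8165, -0.4082, 0.0000, 0.4082).
e_1·c_2 = 0.8165·1 + (-0.4082)·(-4) + 0.0000·(-4) + 0.4082·(-2) = 1.6330.
u_2 = c_2 − 1.6330·e_1 = (-0.3333, -3.3333, -4.0000, -2.6667).
‖u_2‖ = 5.8595, so e_2 = (-0.0569, -0.5689, -0.6827, -0.4551).
e_1·c_3 = 0.8165·(-3) + (-0.4082)·(-2) + 0.0000·3 + 0.4082·(-1) = -2.0412; e_2·c_3 = (-0.0569)·(-3) + (-0.5689)·(-2) + (-0.6827)·3 + (-0.4551)·(-1) = -0.2844.
u_3 = c_3 + 2.0412·e_1 + 0.2844·e_2 = (-1.3495, -2.9951, 2.8058, -0.2961).
‖u_3‖ = 4.3304, so e_3 = (-0.3116, -0.6917, 0.6479, -0.0684).
Qᵀb = (2.4495, 3.2426, -0.7107).
Back-substitute: x_3 = -0.7107/4.3304 = -0.1641.
x_2 = (3.2426 + 0.2844·(-0.1641))/5.8595 = 0.5454.
x_1 = (2.4495 − 1.6330·0.5454 + 2.0412·(-0.1641))/2.4495 = 0.4996.

x = (0.4996, 0.5454, -0.1641)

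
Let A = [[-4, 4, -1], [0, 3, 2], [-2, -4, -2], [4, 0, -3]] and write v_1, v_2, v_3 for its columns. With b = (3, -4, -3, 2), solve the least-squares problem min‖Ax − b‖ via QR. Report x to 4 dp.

x = (0.0734, 0.5229, -0.8853)

e_1 = v_1/‖v_1‖ = (-4, 0, -2, 4)/6.0000 = (-0.6667, 0.0000, -0.3333, 0.6667).
r_{12} = e_1·v_2 = -1.3333.
u_2 = v_2 + 1.3333·e_1 = (3.1111, 3.0000, -4.4444, 0.8889).
‖u_2‖ = 6.2628, so e_2 = (0.4968, 0.4790, -0.7097, 0.1419).
r_{13} = e_1·v_3 = -0.6667; r_{23} = e_2·v_3 = 1.4548.
u_3 = v_3 + 0.6667·e_1 − 1.4548·e_2 = (-2.1671, 1.3031, -1.1898, -2.7620).
‖u_3‖ = 3.9293, so e_3 = (-0.5515, 0.3316, -0.3028, -0.7029).
Qᵀb = (0.3333, 1.9871, -3.4787).
Back-substitute: x_3 = -3.4787/3.9293 = -0.8853.
x_2 = (1.9871 − 1.4548·(-0.8853))/6.2628 = 0.5229.
x_1 = (0.3333 + 1.3333·0.5229 + 0.6667·(-0.8853))/6.0000 = 0.0734.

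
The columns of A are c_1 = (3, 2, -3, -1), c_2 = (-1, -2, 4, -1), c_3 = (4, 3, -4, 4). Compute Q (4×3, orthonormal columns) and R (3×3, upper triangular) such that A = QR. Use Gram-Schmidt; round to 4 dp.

c_1 = (3, 2, -3, -1); ‖c_1‖ = 4.7958, so e_1 = (0.6255, 0.4170, -0.6255, -0.2085).
e_1·c_2 = 0.6255·(-1) + 0.4170·(-2) + (-0.6255)·4 + (-0.2085)·(-1) = -3.7533.
u_2 = c_2 + 3.7533·e_1 = (1.3478, -0.4348, 1.6522, -1.7826).
‖u_2‖ = 2.8130, so e_2 = (0.4791, -0.1546, 0.5873, -0.6337).
e_1·c_3 = 0.6255·4 + 0.4170·3 + (-0.6255)·(-4) + (-0.2085)·4 = 5.4214; e_2·c_3 = 0.4791·4 + (-0.1546)·3 + 0.5873·(-4) + (-0.6337)·4 = -3.4313.
u_3 = c_3 − 5.4214·e_1 + 3.4313·e_2 = (2.2527, 0.2088, 1.4066, 2.9560).
‖u_3‖ = 3.9793, so e_3 = (0.5661, 0.0525, 0.3535, 0.7428).

Q = [[0.6255, 0.4791, 0.5661], [0.4170, -0.1546, 0.0525], [-0.6255, 0.5873, 0.3535], [-0.2085, -0.6337, 0.7428]], R = [[4.7958, -3.7533, 5.4214], [0.0000, 2.8130, -3.4313], [0.0000, 0.0000, 3.9793]]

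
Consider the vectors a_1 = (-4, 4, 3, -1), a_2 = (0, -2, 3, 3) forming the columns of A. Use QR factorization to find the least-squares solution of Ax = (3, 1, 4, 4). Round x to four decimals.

a_1 = (-4, 4, 3, -1); ‖a_1‖ = 6.4807, so e_1 = (-0.6172, 0.6172, 0.4629, -0.1543).
e_1·a_2 = (-0.6172)·0 + 0.6172·(-2) + 0.4629·3 + (-0.1543)·3 = -0.3086.
u_2 = a_2 + 0.3086·e_1 = (-0.1905, -1.8095, 3.1429, 2.9524).
‖u_2‖ = 4.6803, so e_2 = (-0.0407, -0.3866, 0.6715, 0.6308).
Qᵀb = (0.0000, 4.7006).
Back-substitute: x_2 = 4.7006/4.6803 = 1.0043.
x_1 = (0.0000 + 0.3086·1.0043)/6.4807 = 0.0478.

x = (0.0478, 1.0043)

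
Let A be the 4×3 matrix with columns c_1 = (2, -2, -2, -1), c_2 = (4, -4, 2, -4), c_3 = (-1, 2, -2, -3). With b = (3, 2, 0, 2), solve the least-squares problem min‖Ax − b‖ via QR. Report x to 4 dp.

q_1 = c_1/‖c_1‖ = (2, -2, -2, -1)/3.6056 = (0.5547, -0.5547, -0.5547, -0.2774).
r_{12} = q_1·c_2 = 4.4376.
u_2 = c_2 − 4.4376·q_1 = (1.5385, -1.5385, 4.4615, -2.7692).
‖u_2‖ = 5.6840, so q_2 = (0.2707, -0.2707, 0.7849, -0.4872).
r_{13} = q_1·c_3 = 0.2774; r_{23} = q_2·c_3 = -0.9203.
u_3 = c_3 − 0.2774·q_1 + 0.9203·q_2 = (-0.9048, 1.9048, -1.1238, -3.3714).
‖u_3‖ = 4.1323, so q_3 = (-0.2189, 0.4609, -0.2720, -0.8159).
Qᵀb = (0.0000, -0.7037, -1.3667).
Back-substitute: x_3 = -1.3667/4.1323 = -0.3307.
x_2 = (-0.7037 + 0.9203·(-0.3307))/5.6840 = -0.1774.
x_1 = (0.0000 − 4.4376·(-0.1774) − 0.2774·(-0.3307))/3.6056 = 0.2437.

x = (0.2437, -0.1774, -0.3307)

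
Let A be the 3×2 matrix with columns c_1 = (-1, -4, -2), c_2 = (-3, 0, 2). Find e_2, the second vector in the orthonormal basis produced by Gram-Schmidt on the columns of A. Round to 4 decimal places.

e_1 = c_1/‖c_1‖ = (-1, -4, -2)/4.5826 = (-0.2182, -0.8729, -0.4364).
r_{12} = e_1·c_2 = -0.2182.
u_2 = c_2 + 0.2182·e_1 = (-3.0476, -0.1905, 1.9048).
‖u_2‖ = 3.5989, so e_2 = (-0.8468, -0.0529, 0.5293).

e_2 = (-0.8468, -0.0529, 0.5293)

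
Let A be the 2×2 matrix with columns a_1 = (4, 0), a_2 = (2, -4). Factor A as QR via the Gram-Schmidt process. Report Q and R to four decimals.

Q = [[1.0000, 0.0000], [0.0000, -1.0000]], R = [[4.0000, 2.0000], [0.0000, 4.0000]]

a_1 = (4, 0); ‖a_1‖ = 4.0000, so q_1 = (1.0000, 0.0000).
q_1·a_2 = 1.0000·2 + 0.0000·(-4) = 2.0000.
u_2 = a_2 − 2.0000·q_1 = (0.0000, -4.0000).
‖u_2‖ = 4.0000, so q_2 = (0.0000, -1.0000).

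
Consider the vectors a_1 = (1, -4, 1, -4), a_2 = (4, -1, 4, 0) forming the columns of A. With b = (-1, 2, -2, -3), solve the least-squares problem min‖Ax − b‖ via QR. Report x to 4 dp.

e_1 = a_1/‖a_1‖ = (1, -4, 1, -4)/5.8310 = (0.1715, -0.6860, 0.1715, -0.6860).
r_{12} = e_1·a_2 = 2.0580.
u_2 = a_2 − 2.0580·e_1 = (3.6471, 0.4118, 3.6471, 1.4118).
‖u_2‖ = 5.3633, so e_2 = (0.6800, 0.0768, 0.6800, 0.2632).
Qᵀb = (0.1715, -2.6762).
Back-substitute: x_2 = -2.6762/5.3633 = -0.4990.
x_1 = (0.1715 − 2.0580·(-0.4990))/5.8310 = 0.2055.

x = (0.2055, -0.4990)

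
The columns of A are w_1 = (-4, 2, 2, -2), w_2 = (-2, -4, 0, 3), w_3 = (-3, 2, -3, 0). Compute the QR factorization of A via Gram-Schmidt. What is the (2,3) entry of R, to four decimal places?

w_1 = (-4, 2, 2, -2); ‖w_1‖ = 5.2915, so q_1 = (-0.7559, 0.3780, 0.3780, -0.3780).
q_1·w_2 = (-0.7559)·(-2) + 0.3780·(-4) + 0.3780·0 + (-0.3780)·3 = -1.1339.
u_2 = w_2 + 1.1339·q_1 = (-2.8571, -3.5714, 0.4286, 2.5714).
‖u_2‖ = 5.2644, so q_2 = (-0.5427, -0.6784, 0.0814, 0.4885).
r_{23} = q_2·w_3 = 0.0271.

r_{23} = 0.0271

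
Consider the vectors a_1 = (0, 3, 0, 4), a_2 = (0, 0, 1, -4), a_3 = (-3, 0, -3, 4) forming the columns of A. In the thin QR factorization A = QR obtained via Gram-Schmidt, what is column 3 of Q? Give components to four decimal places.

e_1 = a_1/‖a_1‖ = (0, 3, 0, 4)/5.0000 = (0.0000, 0.6000, 0.0000, 0.8000).
r_{12} = e_1·a_2 = -3.2000.
u_2 = a_2 + 3.2000·e_1 = (0.0000, 1.9200, 1.0000, -1.4400).
‖u_2‖ = 2.6000, so e_2 = (0.0000, 0.7385, 0.3846, -0.5538).
r_{13} = e_1·a_3 = 3.2000; r_{23} = e_2·a_3 = -3.3692.
u_3 = a_3 − 3.2000·e_1 + 3.3692·e_2 = (-3.0000, 0.5680, -1.7041, -0.4260).
‖u_3‖ = 3.5225, so e_3 = (-0.8517, 0.1613, -0.4838, -0.1209).

e_3 = (-0.8517, 0.1613, -0.4838, -0.1209)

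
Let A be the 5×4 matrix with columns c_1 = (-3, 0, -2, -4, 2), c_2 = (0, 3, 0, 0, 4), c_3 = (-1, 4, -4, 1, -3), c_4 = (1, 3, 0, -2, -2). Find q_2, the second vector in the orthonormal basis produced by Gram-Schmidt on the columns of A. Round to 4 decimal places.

q_2 = (0.1514, 0.6247, 0.1010, 0.2019, 0.7320)

c_1 = (-3, 0, -2, -4, 2); ‖c_1‖ = 5.7446, so q_1 = (-0.5222, 0.0000, -0.3482, -0.6963, 0.3482).
q_1·c_2 = (-0.5222)·0 + 0.0000·3 + (-0.3482)·0 + (-0.6963)·0 + 0.3482·4 = 1.3926.
u_2 = c_2 − 1.3926·q_1 = (0.7273, 3.0000, 0.4848, 0.9697, 3.5152).
‖u_2‖ = 4.8021, so q_2 = (0.1514, 0.6247, 0.1010, 0.2019, 0.7320).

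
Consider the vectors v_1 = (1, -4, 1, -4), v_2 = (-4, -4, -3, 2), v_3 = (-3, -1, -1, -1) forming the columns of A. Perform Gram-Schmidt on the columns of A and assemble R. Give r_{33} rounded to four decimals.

r_{33} = 2.2785

v_1 = (1, -4, 1, -4); ‖v_1‖ = 5.8310, so e_1 = (0.1715, -0.6860, 0.1715, -0.6860).
e_1·v_2 = 0.1715·(-4) + (-0.6860)·(-4) + 0.1715·(-3) + (-0.6860)·2 = 0.1715.
u_2 = v_2 − 0.1715·e_1 = (-4.0294, -3.8824, -3.0294, 2.1176).
‖u_2‖ = 6.7060, so e_2 = (-0.6009, -0.5789, -0.4517, 0.3158).
e_1·v_3 = 0.1715·(-3) + (-0.6860)·(-1) + 0.1715·(-1) + (-0.6860)·(-1) = 0.6860; e_2·v_3 = (-0.6009)·(-3) + (-0.5789)·(-1) + (-0.4517)·(-1) + 0.3158·(-1) = 2.5175.
u_3 = v_3 − 0.6860·e_1 − 2.5175·e_2 = (-1.6050, 0.9281, 0.0196, -1.3244).
r_{33} = ‖u_3‖ = 2.2785.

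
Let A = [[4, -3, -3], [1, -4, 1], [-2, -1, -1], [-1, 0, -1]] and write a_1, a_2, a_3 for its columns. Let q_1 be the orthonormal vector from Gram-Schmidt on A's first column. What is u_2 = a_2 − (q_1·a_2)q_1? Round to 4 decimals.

u_2 = (-0.4545, -3.3636, -2.2727, -0.6364)

a_1 = (4, 1, -2, -1); ‖a_1‖ = 4.6904, so q_1 = (0.8528, 0.2132, -0.4264, -0.2132).
q_1·a_2 = 0.8528·(-3) + 0.2132·(-4) + (-0.4264)·(-1) + (-0.2132)·0 = -2.9848.
u_2 = a_2 + 2.9848·q_1 = (-0.4545, -3.3636, -2.2727, -0.6364).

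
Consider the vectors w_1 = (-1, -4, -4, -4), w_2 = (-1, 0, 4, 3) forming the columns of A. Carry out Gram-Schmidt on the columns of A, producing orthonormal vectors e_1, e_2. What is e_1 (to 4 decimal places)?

e_1 = (-0.1429, -0.5714, -0.5714, -0.5714)

w_1 = (-1, -4, -4, -4); ‖w_1‖ = 7.0000, so e_1 = (-0.1429, -0.5714, -0.5714, -0.5714).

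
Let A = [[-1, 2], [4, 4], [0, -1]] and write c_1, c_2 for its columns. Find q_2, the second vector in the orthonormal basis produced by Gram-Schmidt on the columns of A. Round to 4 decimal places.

c_1 = (-1, 4, 0); ‖c_1‖ = 4.1231, so q_1 = (-0.2425, 0.9701, 0.0000).
q_1·c_2 = (-0.2425)·2 + 0.9701·4 + 0.0000·(-1) = 3.3955.
u_2 = c_2 − 3.3955·q_1 = (2.8235, 0.7059, -1.0000).
‖u_2‖ = 3.0774, so q_2 = (0.9175, 0.2294, -0.3249).

q_2 = (0.9175, 0.2294, -0.3249)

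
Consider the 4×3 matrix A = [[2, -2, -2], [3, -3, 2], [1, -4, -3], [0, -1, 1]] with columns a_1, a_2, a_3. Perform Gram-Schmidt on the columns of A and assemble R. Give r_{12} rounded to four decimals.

a_1 = (2, 3, 1, 0); ‖a_1‖ = 3.7417, so q_1 = (0.5345, 0.8018, 0.2673, 0.0000).
r_{12} = q_1·a_2 = -4.5434.

r_{12} = -4.5434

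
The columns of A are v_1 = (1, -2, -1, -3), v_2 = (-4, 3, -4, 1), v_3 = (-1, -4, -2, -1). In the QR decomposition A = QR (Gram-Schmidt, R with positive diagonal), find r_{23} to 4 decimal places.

q_1 = v_1/‖v_1‖ = (1, -2, -1, -3)/3.8730 = (0.2582, -0.5164, -0.2582, -0.7746).
r_{12} = q_1·v_2 = -2.3238.
u_2 = v_2 + 2.3238·q_1 = (-3.4000, 1.8000, -4.6000, -0.8000).
‖u_2‖ = 6.0498, so q_2 = (-0.5620, 0.2975, -0.7604, -0.1322).
r_{23} = q_2·v_3 = 1.0248.

r_{23} = 1.0248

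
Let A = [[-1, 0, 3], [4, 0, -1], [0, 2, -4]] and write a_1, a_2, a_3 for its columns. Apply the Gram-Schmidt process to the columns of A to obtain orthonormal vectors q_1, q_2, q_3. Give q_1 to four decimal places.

q_1 = (-0.2425, 0.9701, 0.0000)

q_1 = a_1/‖a_1‖ = (-1, 4, 0)/4.1231 = (-0.2425, 0.9701, 0.0000).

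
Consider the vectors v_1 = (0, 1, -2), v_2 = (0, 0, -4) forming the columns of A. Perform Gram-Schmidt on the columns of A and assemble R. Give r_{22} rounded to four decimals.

r_{22} = 1.7889

v_1 = (0, 1, -2); ‖v_1‖ = 2.2361, so e_1 = (0.0000, 0.4472, -0.8944).
e_1·v_2 = 0.0000·0 + 0.4472·0 + (-0.8944)·(-4) = 3.5777.
u_2 = v_2 − 3.5777·e_1 = (0.0000, -1.6000, -0.8000).
r_{22} = ‖u_2‖ = 1.7889.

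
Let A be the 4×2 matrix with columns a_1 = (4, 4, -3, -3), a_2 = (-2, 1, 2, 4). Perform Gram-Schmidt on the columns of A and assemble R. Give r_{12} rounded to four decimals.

a_1 = (4, 4, -3, -3); ‖a_1‖ = 7.0711, so e_1 = (0.5657, 0.5657, -0.4243, -0.4243).
r_{12} = e_1·a_2 = -3.1113.

r_{12} = -3.1113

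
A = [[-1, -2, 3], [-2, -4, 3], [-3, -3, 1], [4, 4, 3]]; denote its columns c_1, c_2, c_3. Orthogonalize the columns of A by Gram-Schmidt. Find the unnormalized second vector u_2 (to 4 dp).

c_1 = (-1, -2, -3, 4); ‖c_1‖ = 5.4772, so e_1 = (-0.1826, -0.3651, -0.5477, 0.7303).
e_1·c_2 = (-0.1826)·(-2) + (-0.3651)·(-4) + (-0.5477)·(-3) + 0.7303·4 = 6.3901.
u_2 = c_2 − 6.3901·e_1 = (-0.8333, -1.6667, 0.5000, -0.6667).

u_2 = (-0.8333, -1.6667, 0.5000, -0.6667)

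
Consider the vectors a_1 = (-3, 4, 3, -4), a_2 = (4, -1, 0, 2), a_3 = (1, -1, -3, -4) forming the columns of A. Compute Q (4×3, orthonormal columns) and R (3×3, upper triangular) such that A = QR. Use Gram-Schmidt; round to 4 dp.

a_1 = (-3, 4, 3, -4); ‖a_1‖ = 7.0711, so q_1 = (-0.4243, 0.5657, 0.4243, -0.5657).
q_1·a_2 = (-0.4243)·4 + 0.5657·(-1) + 0.4243·0 + (-0.5657)·2 = -3.3941.
u_2 = a_2 + 3.3941·q_1 = (2.5600, 0.9200, 1.4400, 0.0800).
‖u_2‖ = 3.0790, so q_2 = (0.8314, 0.2988, 0.4677, 0.0260).
q_1·a_3 = (-0.4243)·1 + 0.5657·(-1) + 0.4243·(-3) + (-0.5657)·(-4) = 0.0000; q_2·a_3 = 0.8314·1 + 0.2988·(-1) + 0.4677·(-3) + 0.0260·(-4) = -0.9744.
u_3 = a_3 + 0.0000·q_1 + 0.9744·q_2 = (1.8101, -0.7089, -2.5443, -3.9747).
‖u_3‖ = 5.1040, so q_3 = (0.3546, -0.1389, -0.4985, -0.7787).

Q = [[-0.4243, 0.8314, 0.3546], [0.5657, 0.2988, -0.1389], [0.4243, 0.4677, -0.4985], [-0.5657, 0.0260, -0.7787]], R = [[7.0711, -3.3941, 0.0000], [0.0000, 3.0790, -0.9744], [0.0000, 0.0000, 5.1040]]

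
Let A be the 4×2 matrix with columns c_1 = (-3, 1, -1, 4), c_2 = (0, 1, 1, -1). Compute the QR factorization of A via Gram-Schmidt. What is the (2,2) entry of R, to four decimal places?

r_{22} = 1.5516

c_1 = (-3, 1, -1, 4); ‖c_1‖ = 5.1962, so e_1 = (-0.5774, 0.1925, -0.1925, 0.7698).
e_1·c_2 = (-0.5774)·0 + 0.1925·1 + (-0.1925)·1 + 0.7698·(-1) = -0.7698.
u_2 = c_2 + 0.7698·e_1 = (-0.4444, 1.1481, 0.8519, -0.4074).
r_{22} = ‖u_2‖ = 1.5516.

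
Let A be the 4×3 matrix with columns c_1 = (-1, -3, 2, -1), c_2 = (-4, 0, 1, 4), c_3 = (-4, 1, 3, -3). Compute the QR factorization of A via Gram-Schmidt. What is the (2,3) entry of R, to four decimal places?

q_1 = c_1/‖c_1‖ = (-1, -3, 2, -1)/3.8730 = (-0.2582, -0.7746, 0.5164, -0.2582).
r_{12} = q_1·c_2 = 0.5164.
u_2 = c_2 − 0.5164·q_1 = (-3.8667, 0.4000, 0.7333, 4.1333).
‖u_2‖ = 5.7213, so q_2 = (-0.6758, 0.0699, 0.1282, 0.7224).
r_{23} = q_2·c_3 = 0.9904.

r_{23} = 0.9904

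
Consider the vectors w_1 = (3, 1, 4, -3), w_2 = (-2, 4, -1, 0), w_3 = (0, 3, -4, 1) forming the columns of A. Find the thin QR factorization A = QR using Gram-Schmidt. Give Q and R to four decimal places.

q_1 = w_1/‖w_1‖ = (3, 1, 4, -3)/5.9161 = (0.5071, 0.1690, 0.6761, -0.5071).
r_{12} = q_1·w_2 = -1.0142.
u_2 = w_2 + 1.0142·q_1 = (-1.4857, 4.1714, -0.3143, -0.5143).
‖u_2‖ = 4.4689, so q_2 = (-0.3325, 0.9334, -0.0703, -0.1151).
r_{13} = q_1·w_3 = -2.7045; r_{23} = q_2·w_3 = 2.9665.
u_3 = w_3 + 2.7045·q_1 − 2.9665·q_2 = (2.3577, 0.6881, -1.9628, -0.0300).
‖u_3‖ = 3.1441, so q_3 = (0.7499, 0.2189, -0.6243, -0.0096).

Q = [[0.5071, -0.3325, 0.7499], [0.1690, 0.9334, 0.2189], [0.6761, -0.0703, -0.6243], [-0.5071, -0.1151, -0.0096]], R = [[5.9161, -1.0142, -2.7045], [0.0000, 4.4689, 2.9665], [0.0000, 0.0000, 3.1441]]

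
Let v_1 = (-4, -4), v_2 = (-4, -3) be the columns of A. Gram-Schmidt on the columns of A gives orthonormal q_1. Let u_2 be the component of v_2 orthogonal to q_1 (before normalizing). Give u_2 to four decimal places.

u_2 = (-0.5000, 0.5000)

v_1 = (-4, -4); ‖v_1‖ = 5.6569, so q_1 = (-0.7071, -0.7071).
q_1·v_2 = (-0.7071)·(-4) + (-0.7071)·(-3) = 4.9497.
u_2 = v_2 − 4.9497·q_1 = (-0.5000, 0.5000).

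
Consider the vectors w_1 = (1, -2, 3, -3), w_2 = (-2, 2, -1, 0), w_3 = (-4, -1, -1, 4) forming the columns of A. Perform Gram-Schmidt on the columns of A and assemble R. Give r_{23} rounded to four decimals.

w_1 = (1, -2, 3, -3); ‖w_1‖ = 4.7958, so e_1 = (0.2085, -0.4170, 0.6255, -0.6255).
e_1·w_2 = 0.2085·(-2) + (-0.4170)·2 + 0.6255·(-1) + (-0.6255)·0 = -1.8766.
u_2 = w_2 + 1.8766·e_1 = (-1.6087, 1.2174, 0.1739, -1.1739).
‖u_2‖ = 2.3406, so e_2 = (-0.6873, 0.5201, 0.0743, -0.5016).
r_{23} = e_2·w_3 = 0.1486.

r_{23} = 0.1486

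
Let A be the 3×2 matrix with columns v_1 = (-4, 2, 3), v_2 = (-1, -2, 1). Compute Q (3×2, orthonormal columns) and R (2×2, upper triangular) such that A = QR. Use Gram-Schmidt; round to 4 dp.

Q = [[-0.7428, -0.2458], [0.3714, -0.9252], [0.5571, 0.2891]], R = [[5.3852, 0.5571], [0.0000, 2.3853]]

e_1 = v_1/‖v_1‖ = (-4, 2, 3)/5.3852 = (-0.7428, 0.3714, 0.5571).
r_{12} = e_1·v_2 = 0.5571.
u_2 = v_2 − 0.5571·e_1 = (-0.5862, -2.2069, 0.6897).
‖u_2‖ = 2.3853, so e_2 = (-0.2458, -0.9252, 0.2891).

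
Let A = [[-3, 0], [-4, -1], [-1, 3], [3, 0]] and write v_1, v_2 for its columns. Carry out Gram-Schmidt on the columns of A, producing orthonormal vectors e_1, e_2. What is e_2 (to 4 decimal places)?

e_1 = v_1/‖v_1‖ = (-3, -4, -1, 3)/5.9161 = (-0.5071, -0.6761, -0.1690, 0.5071).
r_{12} = e_1·v_2 = 0.1690.
u_2 = v_2 − 0.1690·e_1 = (0.0857, -0.8857, 3.0286, -0.0857).
‖u_2‖ = 3.1578, so e_2 = (0.0271, -0.2805, 0.9591, -0.0271).

e_2 = (0.0271, -0.2805, 0.9591, -0.0271)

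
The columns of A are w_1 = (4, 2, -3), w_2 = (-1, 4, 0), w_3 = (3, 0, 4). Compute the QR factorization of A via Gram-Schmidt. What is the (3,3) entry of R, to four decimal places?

r_{33} = 4.9450

w_1 = (4, 2, -3); ‖w_1‖ = 5.3852, so q_1 = (0.7428, 0.3714, -0.5571).
q_1·w_2 = 0.7428·(-1) + 0.3714·4 + (-0.5571)·0 = 0.7428.
u_2 = w_2 − 0.7428·q_1 = (-1.5517, 3.7241, 0.4138).
‖u_2‖ = 4.0556, so q_2 = (-0.3826, 0.9183, 0.1020).
q_1·w_3 = 0.7428·3 + 0.3714·0 + (-0.5571)·4 = 0.0000; q_2·w_3 = (-0.3826)·3 + 0.9183·0 + 0.1020·4 = -0.7397.
u_3 = w_3 + 0.0000·q_1 + 0.7397·q_2 = (2.7170, 0.6792, 4.0755).
r_{33} = ‖u_3‖ = 4.9450.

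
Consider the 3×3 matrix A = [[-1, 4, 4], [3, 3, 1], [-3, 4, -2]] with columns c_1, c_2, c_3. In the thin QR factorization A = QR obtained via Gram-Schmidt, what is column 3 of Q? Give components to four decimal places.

q_3 = (0.7772, -0.2961, -0.5552)

q_1 = c_1/‖c_1‖ = (-1, 3, -3)/4.3589 = (-0.2294, 0.6882, -0.6882).
r_{12} = q_1·c_2 = -1.6059.
u_2 = c_2 + 1.6059·q_1 = (3.6316, 4.1053, 2.8947).
‖u_2‖ = 6.1985, so q_2 = (0.5859, 0.6623, 0.4670).
r_{13} = q_1·c_3 = 1.1471; r_{23} = q_2·c_3 = 2.0718.
u_3 = c_3 − 1.1471·q_1 − 2.0718·q_2 = (3.0493, -1.1616, -2.1781).
‖u_3‖ = 3.9232, so q_3 = (0.7772, -0.2961, -0.5552).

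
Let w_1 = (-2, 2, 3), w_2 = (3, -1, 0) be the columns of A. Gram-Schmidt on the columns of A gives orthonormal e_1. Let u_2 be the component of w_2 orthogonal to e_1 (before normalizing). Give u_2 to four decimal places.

u_2 = (2.0588, -0.0588, 1.4118)

w_1 = (-2, 2, 3); ‖w_1‖ = 4.1231, so e_1 = (-0.4851, 0.4851, 0.7276).
e_1·w_2 = (-0.4851)·3 + 0.4851·(-1) + 0.7276·0 = -1.9403.
u_2 = w_2 + 1.9403·e_1 = (2.0588, -0.0588, 1.4118).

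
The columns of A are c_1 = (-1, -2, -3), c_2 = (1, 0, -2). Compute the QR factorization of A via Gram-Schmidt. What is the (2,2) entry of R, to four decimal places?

c_1 = (-1, -2, -3); ‖c_1‖ = 3.7417, so q_1 = (-0.2673, -0.5345, -0.8018).
q_1·c_2 = (-0.2673)·1 + (-0.5345)·0 + (-0.8018)·(-2) = 1.3363.
u_2 = c_2 − 1.3363·q_1 = (1.3571, 0.7143, -0.9286).
r_{22} = ‖u_2‖ = 1.7928.

r_{22} = 1.7928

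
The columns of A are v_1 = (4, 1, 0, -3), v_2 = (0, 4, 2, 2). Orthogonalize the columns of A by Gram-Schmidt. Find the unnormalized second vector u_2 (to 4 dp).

e_1 = v_1/‖v_1‖ = (4, 1, 0, -3)/5.0990 = (0.7845, 0.1961, 0.0000, -0.5883).
r_{12} = e_1·v_2 = -0.3922.
u_2 = v_2 + 0.3922·e_1 = (0.3077, 4.0769, 2.0000, 1.7692).

u_2 = (0.3077, 4.0769, 2.0000, 1.7692)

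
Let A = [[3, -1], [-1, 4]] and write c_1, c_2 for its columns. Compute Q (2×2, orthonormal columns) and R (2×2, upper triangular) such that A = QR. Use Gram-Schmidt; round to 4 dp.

c_1 = (3, -1); ‖c_1‖ = 3.1623, so q_1 = (0.9487, -0.3162).
q_1·c_2 = 0.9487·(-1) + (-0.3162)·4 = -2.2136.
u_2 = c_2 + 2.2136·q_1 = (1.1000, 3.3000).
‖u_2‖ = 3.4785, so q_2 = (0.3162, 0.9487).

Q = [[0.9487, 0.3162], [-0.3162, 0.9487]], R = [[3.1623, -2.2136], [0.0000, 3.4785]]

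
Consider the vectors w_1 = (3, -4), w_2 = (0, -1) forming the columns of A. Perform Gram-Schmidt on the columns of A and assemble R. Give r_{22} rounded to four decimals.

q_1 = w_1/‖w_1‖ = (3, -4)/5.0000 = (0.6000, -0.8000).
r_{12} = q_1·w_2 = 0.8000.
u_2 = w_2 − 0.8000·q_1 = (-0.4800, -0.3600).
r_{22} = ‖u_2‖ = 0.6000.

r_{22} = 0.6000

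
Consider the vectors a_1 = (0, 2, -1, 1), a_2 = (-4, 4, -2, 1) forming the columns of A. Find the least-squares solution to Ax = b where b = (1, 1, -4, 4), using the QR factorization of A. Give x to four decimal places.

x = (2.3564, -0.3762)

a_1 = (0, 2, -1, 1); ‖a_1‖ = 2.4495, so q_1 = (0.0000, 0.8165, -0.4082, 0.4082).
q_1·a_2 = 0.0000·(-4) + 0.8165·4 + (-0.4082)·(-2) + 0.4082·1 = 4.4907.
u_2 = a_2 − 4.4907·q_1 = (-4.0000, 0.3333, -0.1667, -0.8333).
‖u_2‖ = 4.1028, so q_2 = (-0.9749, 0.0812, -0.0406, -0.2031).
Qᵀb = (4.0825, -1.5436).
Back-substitute: x_2 = -1.5436/4.1028 = -0.3762.
x_1 = (4.0825 − 4.4907·(-0.3762))/2.4495 = 2.3564.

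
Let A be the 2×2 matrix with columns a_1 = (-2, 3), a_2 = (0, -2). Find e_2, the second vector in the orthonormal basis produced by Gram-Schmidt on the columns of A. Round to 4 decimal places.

e_2 = (-0.8321, -0.5547)

e_1 = a_1/‖a_1‖ = (-2, 3)/3.6056 = (-0.5547, 0.8321).
r_{12} = e_1·a_2 = -1.6641.
u_2 = a_2 + 1.6641·e_1 = (-0.9231, -0.6154).
‖u_2‖ = 1.1094, so e_2 = (-0.8321, -0.5547).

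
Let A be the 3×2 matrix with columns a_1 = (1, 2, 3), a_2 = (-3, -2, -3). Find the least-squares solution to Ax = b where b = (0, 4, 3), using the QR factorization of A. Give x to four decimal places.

a_1 = (1, 2, 3); ‖a_1‖ = 3.7417, so q_1 = (0.2673, 0.5345, 0.8018).
q_1·a_2 = 0.2673·(-3) + 0.5345·(-2) + 0.8018·(-3) = -4.2762.
u_2 = a_2 + 4.2762·q_1 = (-1.8571, 0.2857, 0.4286).
‖u_2‖ = 1.9272, so q_2 = (-0.9636, 0.1482, 0.2224).
Qᵀb = (4.5434, 1.2601).
Back-substitute: x_2 = 1.2601/1.9272 = 0.6538.
x_1 = (4.5434 + 4.2762·0.6538)/3.7417 = 1.9615.

x = (1.9615, 0.6538)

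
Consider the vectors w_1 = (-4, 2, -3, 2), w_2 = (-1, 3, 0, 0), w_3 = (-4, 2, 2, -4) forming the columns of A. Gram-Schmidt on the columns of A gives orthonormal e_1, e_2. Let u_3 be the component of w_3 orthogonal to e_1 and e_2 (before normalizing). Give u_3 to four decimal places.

w_1 = (-4, 2, -3, 2); ‖w_1‖ = 5.7446, so e_1 = (-0.6963, 0.3482, -0.5222, 0.3482).
e_1·w_2 = (-0.6963)·(-1) + 0.3482·3 + (-0.5222)·0 + 0.3482·0 = 1.7408.
u_2 = w_2 − 1.7408·e_1 = (0.2121, 2.3939, 0.9091, -0.6061).
‖u_2‖ = 2.6400, so e_2 = (0.0803, 0.9068, 0.3444, -0.2296).
e_1·w_3 = (-0.6963)·(-4) + 0.3482·2 + (-0.5222)·2 + 0.3482·(-4) = 1.0445; e_2·w_3 = 0.0803·(-4) + 0.9068·2 + 0.3444·2 + (-0.2296)·(-4) = 3.0992.
u_3 = w_3 − 1.0445·e_1 − 3.0992·e_2 = (-3.5217, -1.1739, 1.4783, -3.6522).

u_3 = (-3.5217, -1.1739, 1.4783, -3.6522)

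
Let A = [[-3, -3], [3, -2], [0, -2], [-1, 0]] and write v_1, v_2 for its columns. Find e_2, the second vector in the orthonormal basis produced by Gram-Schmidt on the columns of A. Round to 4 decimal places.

e_1 = v_1/‖v_1‖ = (-3, 3, 0, -1)/4.3589 = (-0.6882, 0.6882, 0.0000, -0.2294).
r_{12} = e_1·v_2 = 0.6882.
u_2 = v_2 − 0.6882·e_1 = (-2.5263, -2.4737, -2.0000, 0.1579).
‖u_2‖ = 4.0653, so e_2 = (-0.6214, -0.6085, -0.4920, 0.0388).

e_2 = (-0.6214, -0.6085, -0.4920, 0.0388)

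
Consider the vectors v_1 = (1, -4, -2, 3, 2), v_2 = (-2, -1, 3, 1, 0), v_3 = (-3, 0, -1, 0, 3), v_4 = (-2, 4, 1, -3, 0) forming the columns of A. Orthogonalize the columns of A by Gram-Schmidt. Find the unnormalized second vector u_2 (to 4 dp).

u_2 = (-1.9706, -1.1176, 2.9412, 1.0882, 0.0588)

v_1 = (1, -4, -2, 3, 2); ‖v_1‖ = 5.8310, so e_1 = (0.1715, -0.6860, -0.3430, 0.5145, 0.3430).
e_1·v_2 = 0.1715·(-2) + (-0.6860)·(-1) + (-0.3430)·3 + 0.5145·1 + 0.3430·0 = -0.1715.
u_2 = v_2 + 0.1715·e_1 = (-1.9706, -1.1176, 2.9412, 1.0882, 0.0588).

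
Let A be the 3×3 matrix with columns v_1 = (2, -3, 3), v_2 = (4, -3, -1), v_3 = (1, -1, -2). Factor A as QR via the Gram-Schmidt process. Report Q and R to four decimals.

Q = [[0.4264, 0.6597, -0.6189], [-0.6396, -0.2639, -0.7220], [0.6396, -0.7037, -0.3094]], R = [[4.6904, 2.9848, -0.2132], [0.0000, 4.1341, 2.3309], [0.0000, 0.0000, 0.7220]]

v_1 = (2, -3, 3); ‖v_1‖ = 4.6904, so q_1 = (0.4264, -0.6396, 0.6396).
q_1·v_2 = 0.4264·4 + (-0.6396)·(-3) + 0.6396·(-1) = 2.9848.
u_2 = v_2 − 2.9848·q_1 = (2.7273, -1.0909, -2.9091).
‖u_2‖ = 4.1341, so q_2 = (0.6597, -0.2639, -0.7037).
q_1·v_3 = 0.4264·1 + (-0.6396)·(-1) + 0.6396·(-2) = -0.2132; q_2·v_3 = 0.6597·1 + (-0.2639)·(-1) + (-0.7037)·(-2) = 2.3309.
u_3 = v_3 + 0.2132·q_1 − 2.3309·q_2 = (-0.4468, -0.5213, -0.2234).
‖u_3‖ = 0.7220, so q_3 = (-0.6189, -0.7220, -0.3094).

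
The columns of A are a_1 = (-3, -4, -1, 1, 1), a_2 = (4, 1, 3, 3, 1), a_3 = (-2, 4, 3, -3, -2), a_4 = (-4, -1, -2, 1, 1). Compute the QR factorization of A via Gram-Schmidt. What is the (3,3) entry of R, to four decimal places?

r_{33} = 4.6560

a_1 = (-3, -4, -1, 1, 1); ‖a_1‖ = 5.2915, so e_1 = (-0.5669, -0.7559, -0.1890, 0.1890, 0.1890).
e_1·a_2 = (-0.5669)·4 + (-0.7559)·1 + (-0.1890)·3 + 0.1890·3 + 0.1890·1 = -2.8347.
u_2 = a_2 + 2.8347·e_1 = (2.3929, -1.1429, 2.4643, 3.5357, 1.5357).
‖u_2‖ = 5.2881, so e_2 = (0.4525, -0.2161, 0.4660, 0.6686, 0.2904).
e_1·a_3 = (-0.5669)·(-2) + (-0.7559)·4 + (-0.1890)·3 + 0.1890·(-3) + 0.1890·(-2) = -3.4017; e_2·a_3 = 0.4525·(-2) + (-0.2161)·4 + 0.4660·3 + 0.6686·(-3) + 0.2904·(-2) = -2.9581.
u_3 = a_3 + 3.4017·e_1 + 2.9581·e_2 = (-2.5900, 0.7893, 3.7356, -0.3793, -0.4981).
r_{33} = ‖u_3‖ = 4.6560.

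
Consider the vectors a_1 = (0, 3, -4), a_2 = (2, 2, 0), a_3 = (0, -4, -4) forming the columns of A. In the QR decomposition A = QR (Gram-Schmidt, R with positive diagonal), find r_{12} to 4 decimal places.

e_1 = a_1/‖a_1‖ = (0, 3, -4)/5.0000 = (0.0000, 0.6000, -0.8000).
r_{12} = e_1·a_2 = 1.2000.

r_{12} = 1.2000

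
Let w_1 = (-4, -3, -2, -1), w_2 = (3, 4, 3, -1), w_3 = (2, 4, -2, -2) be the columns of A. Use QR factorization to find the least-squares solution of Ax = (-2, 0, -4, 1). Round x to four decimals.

w_1 = (-4, -3, -2, -1); ‖w_1‖ = 5.4772, so e_1 = (-0.7303, -0.5477, -0.3651, -0.1826).
e_1·w_2 = (-0.7303)·3 + (-0.5477)·4 + (-0.3651)·3 + (-0.1826)·(-1) = -5.2947.
u_2 = w_2 + 5.2947·e_1 = (-0.8667, 1.1000, 1.0667, -1.9667).
‖u_2‖ = 2.6394, so e_2 = (-0.3284, 0.4168, 0.4041, -0.7451).
e_1·w_3 = (-0.7303)·2 + (-0.5477)·4 + (-0.3651)·(-2) + (-0.1826)·(-2) = -2.5560; e_2·w_3 = (-0.3284)·2 + 0.4168·4 + 0.4041·(-2) + (-0.7451)·(-2) = 1.6923.
u_3 = w_3 + 2.5560·e_1 − 1.6923·e_2 = (0.6890, 1.8947, -3.6172, -1.2057).
‖u_3‖ = 4.3131, so e_3 = (0.1597, 0.4393, -0.8387, -0.2796).
Qᵀb = (2.7386, -1.7049, 2.7556).
Back-substitute: x_3 = 2.7556/4.3131 = 0.6389.
x_2 = (-1.7049 − 1.6923·0.6389)/2.6394 = -1.0556.
x_1 = (2.7386 + 5.2947·(-1.0556) + 2.5560·0.6389)/5.4772 = -0.2222.

x = (-0.2222, -1.0556, 0.6389)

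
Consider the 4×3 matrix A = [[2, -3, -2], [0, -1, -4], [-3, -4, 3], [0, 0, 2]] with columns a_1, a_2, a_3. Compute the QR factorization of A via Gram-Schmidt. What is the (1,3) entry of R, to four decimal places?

a_1 = (2, 0, -3, 0); ‖a_1‖ = 3.6056, so e_1 = (0.5547, 0.0000, -0.8321, 0.0000).
r_{13} = e_1·a_3 = -3.6056.

r_{13} = -3.6056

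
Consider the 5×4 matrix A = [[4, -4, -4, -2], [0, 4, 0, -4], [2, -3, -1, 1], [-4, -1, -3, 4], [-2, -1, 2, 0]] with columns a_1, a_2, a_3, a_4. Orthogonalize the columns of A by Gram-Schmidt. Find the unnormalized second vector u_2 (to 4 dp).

u_2 = (-2.4000, 4.0000, -2.2000, -2.6000, -1.8000)

a_1 = (4, 0, 2, -4, -2); ‖a_1‖ = 6.3246, so q_1 = (0.6325, 0.0000, 0.3162, -0.6325, -0.3162).
q_1·a_2 = 0.6325·(-4) + 0.0000·4 + 0.3162·(-3) + (-0.6325)·(-1) + (-0.3162)·(-1) = -2.5298.
u_2 = a_2 + 2.5298·q_1 = (-2.4000, 4.0000, -2.2000, -2.6000, -1.8000).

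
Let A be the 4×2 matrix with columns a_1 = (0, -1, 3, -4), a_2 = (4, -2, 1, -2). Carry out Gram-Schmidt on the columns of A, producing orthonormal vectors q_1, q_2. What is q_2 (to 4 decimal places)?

q_2 = (0.9300, -0.3487, -0.1162, 0.0000)

a_1 = (0, -1, 3, -4); ‖a_1‖ = 5.0990, so q_1 = (0.0000, -0.1961, 0.5883, -0.7845).
q_1·a_2 = 0.0000·4 + (-0.1961)·(-2) + 0.5883·1 + (-0.7845)·(-2) = 2.5495.
u_2 = a_2 − 2.5495·q_1 = (4.0000, -1.5000, -0.5000, 0.0000).
‖u_2‖ = 4.3012, so q_2 = (0.9300, -0.3487, -0.1162, 0.0000).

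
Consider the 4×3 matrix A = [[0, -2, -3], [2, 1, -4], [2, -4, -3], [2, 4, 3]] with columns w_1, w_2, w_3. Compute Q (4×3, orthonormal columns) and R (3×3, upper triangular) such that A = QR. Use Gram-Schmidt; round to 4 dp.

Q = [[0.0000, -0.3303, -0.3629], [0.5774, 0.1101, -0.7608], [0.5774, -0.7156, 0.3760], [0.5774, 0.6055, 0.3848]], R = [[3.4641, 0.5774, -2.3094], [0.0000, 6.0553, 4.5140], [0.0000, 0.0000, 4.1582]]

e_1 = w_1/‖w_1‖ = (0, 2, 2, 2)/3.4641 = (0.0000, 0.5774, 0.5774, 0.5774).
r_{12} = e_1·w_2 = 0.5774.
u_2 = w_2 − 0.5774·e_1 = (-2.0000, 0.6667, -4.3333, 3.6667).
‖u_2‖ = 6.0553, so e_2 = (-0.3303, 0.1101, -0.7156, 0.6055).
r_{13} = e_1·w_3 = -2.3094; r_{23} = e_2·w_3 = 4.5140.
u_3 = w_3 + 2.3094·e_1 − 4.5140·e_2 = (-1.5091, -3.1636, 1.5636, 1.6000).
‖u_3‖ = 4.1582, so e_3 = (-0.3629, -0.7608, 0.3760, 0.3848).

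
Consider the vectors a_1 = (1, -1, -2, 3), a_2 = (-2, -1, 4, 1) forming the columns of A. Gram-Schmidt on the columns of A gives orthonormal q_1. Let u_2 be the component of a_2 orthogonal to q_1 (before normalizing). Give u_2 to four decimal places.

a_1 = (1, -1, -2, 3); ‖a_1‖ = 3.8730, so q_1 = (0.2582, -0.2582, -0.5164, 0.7746).
q_1·a_2 = 0.2582·(-2) + (-0.2582)·(-1) + (-0.5164)·4 + 0.7746·1 = -1.5492.
u_2 = a_2 + 1.5492·q_1 = (-1.6000, -1.4000, 3.2000, 2.2000).

u_2 = (-1.6000, -1.4000, 3.2000, 2.2000)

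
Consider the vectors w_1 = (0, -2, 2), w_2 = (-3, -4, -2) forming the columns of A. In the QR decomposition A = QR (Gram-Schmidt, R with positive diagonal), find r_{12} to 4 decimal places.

w_1 = (0, -2, 2); ‖w_1‖ = 2.8284, so q_1 = (0.0000, -0.7071, 0.7071).
r_{12} = q_1·w_2 = 1.4142.

r_{12} = 1.4142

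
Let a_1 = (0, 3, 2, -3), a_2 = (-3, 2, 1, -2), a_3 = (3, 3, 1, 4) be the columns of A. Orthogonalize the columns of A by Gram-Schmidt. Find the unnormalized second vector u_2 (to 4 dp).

u_2 = (-3.0000, 0.0909, -0.2727, -0.0909)

a_1 = (0, 3, 2, -3); ‖a_1‖ = 4.6904, so e_1 = (0.0000, 0.6396, 0.4264, -0.6396).
e_1·a_2 = 0.0000·(-3) + 0.6396·2 + 0.4264·1 + (-0.6396)·(-2) = 2.9848.
u_2 = a_2 − 2.9848·e_1 = (-3.0000, 0.0909, -0.2727, -0.0909).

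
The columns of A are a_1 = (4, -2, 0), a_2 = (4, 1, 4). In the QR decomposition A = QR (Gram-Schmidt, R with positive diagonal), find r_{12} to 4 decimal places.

r_{12} = 3.1305

a_1 = (4, -2, 0); ‖a_1‖ = 4.4721, so e_1 = (0.8944, -0.4472, 0.0000).
r_{12} = e_1·a_2 = 3.1305.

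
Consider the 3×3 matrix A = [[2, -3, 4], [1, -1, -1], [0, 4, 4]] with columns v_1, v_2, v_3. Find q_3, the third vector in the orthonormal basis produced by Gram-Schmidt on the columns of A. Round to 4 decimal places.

q_1 = v_1/‖v_1‖ = (2, 1, 0)/2.2361 = (0.8944, 0.4472, 0.0000).
r_{12} = q_1·v_2 = -3.1305.
u_2 = v_2 + 3.1305·q_1 = (-0.2000, 0.4000, 4.0000).
‖u_2‖ = 4.0249, so q_2 = (-0.0497, 0.0994, 0.9938).
r_{13} = q_1·v_3 = 3.1305; r_{23} = q_2·v_3 = 3.6771.
u_3 = v_3 − 3.1305·q_1 − 3.6771·q_2 = (1.3827, -2.7654, 0.3457).
‖u_3‖ = 3.1111, so q_3 = (0.4444, -0.8889, 0.1111).

q_3 = (0.4444, -0.8889, 0.1111)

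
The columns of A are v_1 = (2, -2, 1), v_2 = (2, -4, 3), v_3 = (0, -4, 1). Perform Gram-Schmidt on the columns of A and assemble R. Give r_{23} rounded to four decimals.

r_{23} = 2.0000

v_1 = (2, -2, 1); ‖v_1‖ = 3.0000, so e_1 = (0.6667, -0.6667, 0.3333).
e_1·v_2 = 0.6667·2 + (-0.6667)·(-4) + 0.3333·3 = 5.0000.
u_2 = v_2 − 5.0000·e_1 = (-1.3333, -0.6667, 1.3333).
‖u_2‖ = 2.0000, so e_2 = (-0.6667, -0.3333, 0.6667).
r_{23} = e_2·v_3 = 2.0000.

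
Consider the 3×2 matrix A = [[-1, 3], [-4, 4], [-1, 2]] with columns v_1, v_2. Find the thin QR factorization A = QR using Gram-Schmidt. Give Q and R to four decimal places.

v_1 = (-1, -4, -1); ‖v_1‖ = 4.2426, so q_1 = (-0.2357, -0.9428, -0.2357).
q_1·v_2 = (-0.2357)·3 + (-0.9428)·4 + (-0.2357)·2 = -4.9497.
u_2 = v_2 + 4.9497·q_1 = (1.8333, -0.6667, 0.8333).
‖u_2‖ = 2.1213, so q_2 = (0.8642, -0.3143, 0.3928).

Q = [[-0.2357, 0.8642], [-0.9428, -0.3143], [-0.2357, 0.3928]], R = [[4.2426, -4.9497], [0.0000, 2.1213]]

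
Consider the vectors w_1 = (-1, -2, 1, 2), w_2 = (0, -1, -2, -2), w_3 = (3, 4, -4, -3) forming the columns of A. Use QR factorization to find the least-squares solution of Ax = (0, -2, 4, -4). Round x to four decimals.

x = (-4.3990, 0.7543, -2.2384)

q_1 = w_1/‖w_1‖ = (-1, -2, 1, 2)/3.1623 = (-0.3162, -0.6325, 0.3162, 0.6325).
r_{12} = q_1·w_2 = -1.2649.
u_2 = w_2 + 1.2649·q_1 = (-0.4000, -1.8000, -1.6000, -1.2000).
‖u_2‖ = 2.7203, so q_2 = (-0.1470, -0.6617, -0.5882, -0.4411).
r_{13} = q_1·w_3 = -6.6408; r_{23} = q_2·w_3 = 0.5882.
u_3 = w_3 + 6.6408·q_1 − 0.5882·q_2 = (0.9865, 0.1892, -1.5541, 1.4595).
‖u_3‖ = 2.3567, so q_3 = (0.4186, 0.0803, -0.6594, 0.6193).
Qᵀb = (0.0000, 0.7352, -5.2753).
Back-substitute: x_3 = -5.2753/2.3567 = -2.2384.
x_2 = (0.7352 − 0.5882·(-2.2384))/2.7203 = 0.7543.
x_1 = (0.0000 + 1.2649·0.7543 + 6.6408·(-2.2384))/3.1623 = -4.3990.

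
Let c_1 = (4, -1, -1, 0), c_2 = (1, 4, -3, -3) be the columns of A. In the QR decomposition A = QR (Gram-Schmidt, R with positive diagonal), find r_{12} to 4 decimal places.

r_{12} = 0.7071

q_1 = c_1/‖c_1‖ = (4, -1, -1, 0)/4.2426 = (0.9428, -0.2357, -0.2357, 0.0000).
r_{12} = q_1·c_2 = 0.7071.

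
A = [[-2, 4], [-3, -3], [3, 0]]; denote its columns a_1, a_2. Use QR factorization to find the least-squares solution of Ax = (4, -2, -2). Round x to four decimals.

x = (-0.4044, 0.8962)

q_1 = a_1/‖a_1‖ = (-2, -3, 3)/4.6904 = (-0.4264, -0.6396, 0.6396).
r_{12} = q_1·a_2 = 0.2132.
u_2 = a_2 − 0.2132·q_1 = (4.0909, -2.8636, -0.1364).
‖u_2‖ = 4.9955, so q_2 = (0.8189, -0.5732, -0.0273).
Qᵀb = (-1.7056, 4.4768).
Back-substitute: x_2 = 4.4768/4.9955 = 0.8962.
x_1 = (-1.7056 − 0.2132·0.8962)/4.6904 = -0.4044.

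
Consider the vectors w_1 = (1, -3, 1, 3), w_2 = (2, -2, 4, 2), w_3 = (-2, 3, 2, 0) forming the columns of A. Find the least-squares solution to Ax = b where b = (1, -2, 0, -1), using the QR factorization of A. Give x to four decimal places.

w_1 = (1, -3, 1, 3); ‖w_1‖ = 4.4721, so e_1 = (0.2236, -0.6708, 0.2236, 0.6708).
e_1·w_2 = 0.2236·2 + (-0.6708)·(-2) + 0.2236·4 + 0.6708·2 = 4.0249.
u_2 = w_2 − 4.0249·e_1 = (1.1000, 0.7000, 3.1000, -0.7000).
‖u_2‖ = 3.4351, so e_2 = (0.3202, 0.2038, 0.9024, -0.2038).
e_1·w_3 = 0.2236·(-2) + (-0.6708)·3 + 0.2236·2 + 0.6708·0 = -2.0125; e_2·w_3 = 0.3202·(-2) + 0.2038·3 + 0.9024·2 + (-0.2038)·0 = 1.7758.
u_3 = w_3 + 2.0125·e_1 − 1.7758·e_2 = (-2.1186, 1.2881, 0.8475, 1.7119).
‖u_3‖ = 3.1300, so e_3 = (-0.6769, 0.4116, 0.2708, 0.5469).
Qᵀb = (0.8944, 0.1164, -2.0469).
Back-substitute: x_3 = -2.0469/3.1300 = -0.6540.
x_2 = (0.1164 − 1.7758·(-0.6540))/3.4351 = 0.3720.
x_1 = (0.8944 − 4.0249·0.3720 + 2.0125·(-0.6540))/4.4721 = -0.4291.

x = (-0.4291, 0.3720, -0.6540)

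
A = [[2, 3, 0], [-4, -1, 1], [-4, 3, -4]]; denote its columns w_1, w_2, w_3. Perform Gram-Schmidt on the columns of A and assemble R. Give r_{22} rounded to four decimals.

r_{22} = 4.3461

e_1 = w_1/‖w_1‖ = (2, -4, -4)/6.0000 = (0.3333, -0.6667, -0.6667).
r_{12} = e_1·w_2 = -0.3333.
u_2 = w_2 + 0.3333·e_1 = (3.1111, -1.2222, 2.7778).
r_{22} = ‖u_2‖ = 4.3461.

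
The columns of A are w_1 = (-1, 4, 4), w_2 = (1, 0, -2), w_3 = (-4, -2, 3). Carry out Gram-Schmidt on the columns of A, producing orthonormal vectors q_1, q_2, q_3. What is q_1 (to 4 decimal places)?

q_1 = (-0.1741, 0.6963, 0.6963)

q_1 = w_1/‖w_1‖ = (-1, 4, 4)/5.7446 = (-0.1741, 0.6963, 0.6963).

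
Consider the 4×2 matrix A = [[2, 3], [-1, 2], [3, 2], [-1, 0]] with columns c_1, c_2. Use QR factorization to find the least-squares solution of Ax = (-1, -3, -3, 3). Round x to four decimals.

c_1 = (2, -1, 3, -1); ‖c_1‖ = 3.8730, so q_1 = (0.5164, -0.2582, 0.7746, -0.2582).
q_1·c_2 = 0.5164·3 + (-0.2582)·2 + 0.7746·2 + (-0.2582)·0 = 2.5820.
u_2 = c_2 − 2.5820·q_1 = (1.6667, 2.6667, 0.0000, 0.6667).
‖u_2‖ = 3.2146, so q_2 = (0.5185, 0.8296, 0.0000, 0.2074).
Qᵀb = (-2.8402, -2.3850).
Back-substitute: x_2 = -2.3850/3.2146 = -0.7419.
x_1 = (-2.8402 − 2.5820·(-0.7419))/3.8730 = -0.2387.

x = (-0.2387, -0.7419)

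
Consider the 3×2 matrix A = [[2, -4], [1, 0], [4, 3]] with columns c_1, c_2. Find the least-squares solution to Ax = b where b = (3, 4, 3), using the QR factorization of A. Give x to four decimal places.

c_1 = (2, 1, 4); ‖c_1‖ = 4.5826, so e_1 = (0.4364, 0.2182, 0.8729).
e_1·c_2 = 0.4364·(-4) + 0.2182·0 + 0.8729·3 = 0.8729.
u_2 = c_2 − 0.8729·e_1 = (-4.3810, -0.1905, 2.2381).
‖u_2‖ = 4.9232, so e_2 = (-0.8899, -0.0387, 0.4546).
Qᵀb = (4.8008, -1.4605).
Back-substitute: x_2 = -1.4605/4.9232 = -0.2967.
x_1 = (4.8008 − 0.8729·(-0.2967))/4.5826 = 1.1041.

x = (1.1041, -0.2967)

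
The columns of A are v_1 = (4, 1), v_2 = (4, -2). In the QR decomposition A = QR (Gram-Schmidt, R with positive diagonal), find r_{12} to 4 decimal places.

r_{12} = 3.3955

q_1 = v_1/‖v_1‖ = (4, 1)/4.1231 = (0.9701, 0.2425).
r_{12} = q_1·v_2 = 3.3955.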